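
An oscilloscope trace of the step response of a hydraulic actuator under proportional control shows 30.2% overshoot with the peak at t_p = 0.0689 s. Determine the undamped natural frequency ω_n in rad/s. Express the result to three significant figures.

ω_n ≈ 48.8 rad/s

ζ from %OS: ζ = |ln 0.302|/√(π²+ln²0.302) = 0.356.
t_p = π/ω_d ⇒ ω_d = 45.6 rad/s; then ω_n = ω_d/√(1−ζ²) = 48.8 rad/s.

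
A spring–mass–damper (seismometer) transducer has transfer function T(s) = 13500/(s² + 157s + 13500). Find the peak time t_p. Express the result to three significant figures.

t_p ≈ 0.0367 s

Matching coefficients with s² + 2ζω_n s + ω_n² gives ω_n² = 13500 ⇒ ω_n = 116 rad/s, and ζ = 157/(2ω_n) = 0.676.
ω_d = ω_n√(1−ζ²) = 85.7 rad/s. Then t_p = π/ω_d = 0.0367 s.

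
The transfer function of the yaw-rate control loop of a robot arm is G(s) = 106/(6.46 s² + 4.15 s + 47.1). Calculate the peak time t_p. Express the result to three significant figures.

t_p ≈ 1.17 s

Dividing through by 6.46: denominator becomes s² + 0.6424 s + 7.291.
So ω_n = √7.291 = 2.70 rad/s and ζ = 0.6424/(2·2.70) = 0.119.
ω_d = ω_n√(1−ζ²) = 2.68 rad/s. t_p = π/ω_d = 1.17 s.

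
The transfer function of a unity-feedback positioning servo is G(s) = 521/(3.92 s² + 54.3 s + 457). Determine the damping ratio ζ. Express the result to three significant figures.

ζ ≈ 0.641

Dividing through by 3.92: denominator becomes s² + 13.85 s + 116.6.
So ω_n = √116.6 = 10.8 rad/s and ζ = 13.85/(2·10.8) = 0.641.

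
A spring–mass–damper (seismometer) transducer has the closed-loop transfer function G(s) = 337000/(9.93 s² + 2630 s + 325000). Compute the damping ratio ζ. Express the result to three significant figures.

ζ ≈ 0.732

Dividing through by 9.93: denominator becomes s² + 264.9 s + 32730.
So ω_n = √32730 = 181 rad/s and ζ = 264.9/(2·181) = 0.732.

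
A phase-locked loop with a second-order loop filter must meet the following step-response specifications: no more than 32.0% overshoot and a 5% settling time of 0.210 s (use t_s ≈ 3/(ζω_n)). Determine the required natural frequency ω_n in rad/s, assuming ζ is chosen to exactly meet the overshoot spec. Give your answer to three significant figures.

ζ = −ln(OS)/√(π² + (ln OS)²). With OS = 0.320, ln OS = −1.139 and ζ = 1.139/3.342 = 0.341.
Then ω_n = 3/(ζ t_s) = 3/(0.341 × 0.210) = 41.9 rad/s.

ω_n ≈ 41.9 rad/s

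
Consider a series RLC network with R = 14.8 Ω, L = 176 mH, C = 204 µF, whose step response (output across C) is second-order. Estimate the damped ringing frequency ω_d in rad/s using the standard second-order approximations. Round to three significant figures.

ω_d ≈ 162 rad/s

For a series RLC circuit (capacitor voltage as output), ω_n = 1/√(LC) = 1/√(176 mH · 204 µF) = 167 rad/s.
ζ = (R/2)·√(C/L) = (14.8/2)·√(204 µF/176 mH) = 0.252.
ω_d = ω_n√(1−ζ²) = 162 rad/s.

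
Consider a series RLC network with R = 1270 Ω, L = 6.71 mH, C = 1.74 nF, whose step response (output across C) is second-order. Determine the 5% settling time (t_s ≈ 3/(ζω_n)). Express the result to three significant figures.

For a series RLC circuit (capacitor voltage as output), ω_n = 1/√(LC) = 1/√(6.71 mH · 1.74 nF) = 293000 rad/s.
ζ = (R/2)·√(C/L) = (1270/2)·√(1.74 nF/6.71 mH) = 0.323.
t_s ≈ 3/(ζω_n) = 0.0000317 s.

t_s ≈ 0.0000317 s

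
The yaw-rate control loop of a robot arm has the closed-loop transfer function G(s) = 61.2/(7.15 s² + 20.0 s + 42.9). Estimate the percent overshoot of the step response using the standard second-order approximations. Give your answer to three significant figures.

%OS ≈ 11.2%

Dividing through by 7.15: denominator becomes s² + 2.797 s + 6.000.
So ω_n = √6.000 = 2.45 rad/s and ζ = 2.797/(2·2.45) = 0.571.
Overshoot: exp(−π·0.571/√(1−0.571²)) = 0.112, i.e. 11.2%.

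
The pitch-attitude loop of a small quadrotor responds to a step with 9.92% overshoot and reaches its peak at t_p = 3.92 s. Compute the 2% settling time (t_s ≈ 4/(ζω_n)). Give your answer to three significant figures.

ζ from %OS: ζ = |ln 0.0992|/√(π²+ln²0.0992) = 0.592.
t_p = π/ω_d ⇒ ω_d = 0.801 rad/s; then ω_n = ω_d/√(1−ζ²) = 0.995 rad/s.
t_s ≈ 4/(ζω_n) = 4/(0.592·0.995) = 6.79 s.

t_s ≈ 6.79 s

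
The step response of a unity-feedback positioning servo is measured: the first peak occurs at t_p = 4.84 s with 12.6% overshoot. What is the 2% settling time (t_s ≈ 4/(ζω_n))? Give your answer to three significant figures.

t_s ≈ 9.35 s

From the overshoot, ζ = −ln(OS)/√(π²+ln²(OS)) = 0.550.
From t_p = π/ω_d, ω_d = π/4.84 = 0.649 rad/s, so ω_n = ω_d/√(1−ζ²) = 0.777 rad/s.
t_s ≈ 4/(ζω_n) = 4/(0.550·0.777) = 9.35 s.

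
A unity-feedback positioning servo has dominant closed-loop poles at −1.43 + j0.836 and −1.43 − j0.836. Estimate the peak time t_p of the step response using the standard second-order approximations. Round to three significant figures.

t_p ≈ 3.76 s

t_p = π/ω_d with ω_d = 0.836 (the imaginary part), so t_p = 3.76 s.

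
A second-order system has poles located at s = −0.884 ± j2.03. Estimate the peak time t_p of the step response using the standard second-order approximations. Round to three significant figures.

t_p = π/ω_d with ω_d = 2.03 (the imaginary part), so t_p = 1.55 s.

t_p ≈ 1.55 s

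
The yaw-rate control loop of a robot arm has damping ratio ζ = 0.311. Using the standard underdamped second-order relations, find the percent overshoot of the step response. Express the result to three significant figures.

For an underdamped second-order system, %OS = 100·exp(−πζ/√(1−ζ²)).
πζ/√(1−ζ²) = π·0.311/√(1−0.0967) = 1.028, so %OS = 100·e^(−1.028) = 35.8%.

%OS ≈ 35.8%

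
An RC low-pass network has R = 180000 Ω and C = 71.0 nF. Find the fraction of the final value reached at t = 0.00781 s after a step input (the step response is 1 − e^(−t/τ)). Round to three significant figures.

y/y_∞ ≈ 0.457

τ = RC = 180000 × 71.0 nF = 0.0128 s.
y(t)/y_∞ = 1 − e^(−t/τ) = 1 − e^(−0.00781/0.0128) = 1 − e^(−0.611) = 0.457.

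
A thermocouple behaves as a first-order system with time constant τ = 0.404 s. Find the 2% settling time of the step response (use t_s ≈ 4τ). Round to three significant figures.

t_s ≈ 1.62 s

t_s ≈ 4τ = 1.62 s.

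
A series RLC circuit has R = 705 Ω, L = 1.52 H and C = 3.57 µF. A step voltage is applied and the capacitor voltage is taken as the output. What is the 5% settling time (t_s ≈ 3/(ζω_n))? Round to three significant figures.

For a series RLC circuit (capacitor voltage as output), ω_n = 1/√(LC) = 1/√(1.52 H · 3.57 µF) = 429 rad/s.
ζ = (R/2)·√(C/L) = (705/2)·√(3.57 µF/1.52 H) = 0.540.
t_s ≈ 3/(ζω_n) = 0.0129 s.

t_s ≈ 0.0129 s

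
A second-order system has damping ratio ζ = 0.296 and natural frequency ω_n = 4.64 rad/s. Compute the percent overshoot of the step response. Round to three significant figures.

For an underdamped second-order system, %OS = 100·exp(−πζ/√(1−ζ²)).
πζ/√(1−ζ²) = π·0.296/√(1−0.0876) = 0.9735, so %OS = 100·e^(−0.9735) = 37.8%.

%OS ≈ 37.8%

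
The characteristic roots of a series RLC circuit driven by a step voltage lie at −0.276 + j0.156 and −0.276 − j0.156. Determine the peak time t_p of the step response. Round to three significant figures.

t_p = π/ω_d with ω_d = 0.156 (the imaginary part), so t_p = 20.1 s.

t_p ≈ 20.1 s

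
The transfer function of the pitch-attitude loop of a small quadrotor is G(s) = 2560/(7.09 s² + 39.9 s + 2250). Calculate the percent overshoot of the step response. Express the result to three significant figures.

%OS ≈ 60.5%

Dividing through by 7.09: denominator becomes s² + 5.628 s + 317.3.
So ω_n = √317.3 = 17.8 rad/s and ζ = 5.628/(2·17.8) = 0.158.
%OS = 100·exp(−πζ/√(1−ζ²)) = 60.5%.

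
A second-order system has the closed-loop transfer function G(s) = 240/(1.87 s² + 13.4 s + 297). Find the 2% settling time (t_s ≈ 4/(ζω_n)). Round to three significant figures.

t_s ≈ 1.12 s

Dividing through by 1.87: denominator becomes s² + 7.166 s + 158.8.
So ω_n = √158.8 = 12.6 rad/s and ζ = 7.166/(2·12.6) = 0.284.
t_s ≈ 4/(ζω_n) = 1.12 s.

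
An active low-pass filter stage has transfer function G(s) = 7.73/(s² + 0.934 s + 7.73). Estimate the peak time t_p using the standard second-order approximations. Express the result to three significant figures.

t_p ≈ 1.15 s

ω_n = √7.73 = 2.78 rad/s; ζ = 0.934/(2·2.78) = 0.168.
ω_d = 2.78·√(1 − 0.168²) = 2.74 rad/s. Then t_p = π/ω_d = 1.15 s.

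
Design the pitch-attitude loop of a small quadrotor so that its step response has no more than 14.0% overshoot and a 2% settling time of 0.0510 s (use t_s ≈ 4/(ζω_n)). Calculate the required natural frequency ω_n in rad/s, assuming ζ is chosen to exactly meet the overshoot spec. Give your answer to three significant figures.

ω_n ≈ 148 rad/s

From %OS = 100·exp(−πζ/√(1−ζ²)), invert to get ζ = −ln(OS)/√(π² + ln²(OS)) with OS = 0.140.
−ln 0.140 = 1.966, so ζ = 1.966/√(π² + 3.866) = 0.531.
From t_s ≈ 4/(ζω_n): ω_n = 4/(ζ·t_s) = 4/(0.531·0.0510) = 148 rad/s.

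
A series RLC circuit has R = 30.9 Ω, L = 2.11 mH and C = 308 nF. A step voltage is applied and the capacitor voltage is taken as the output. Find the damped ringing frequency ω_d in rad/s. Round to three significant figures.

ω_d ≈ 38500 rad/s

For a series RLC circuit (capacitor voltage as output), ω_n = 1/√(LC) = 1/√(2.11 mH · 308 nF) = 39200 rad/s.
ζ = (R/2)·√(C/L) = (30.9/2)·√(308 nF/2.11 mH) = 0.187.
ω_d = ω_n√(1−ζ²) = 38500 rad/s.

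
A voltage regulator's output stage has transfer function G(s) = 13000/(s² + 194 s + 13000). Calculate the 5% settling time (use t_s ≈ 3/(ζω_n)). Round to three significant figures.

t_s ≈ 0.0309 s

Matching coefficients with s² + 2ζω_n s + ω_n² gives ω_n² = 13000 ⇒ ω_n = 114 rad/s, and ζ = 194/(2ω_n) = 0.851.
t_s ≈ 3/(ζω_n) = 3/(0.851·114) = 0.0309 s.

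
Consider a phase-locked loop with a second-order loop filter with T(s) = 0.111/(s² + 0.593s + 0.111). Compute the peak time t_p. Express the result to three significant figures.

t_p ≈ 20.7 s

ω_n = √0.111 = 0.333 rad/s; ζ = 0.593/(2·0.333) = 0.890.
ω_d = ω_n√(1−ζ²) = 0.152 rad/s. Then t_p = π/ω_d = 20.7 s.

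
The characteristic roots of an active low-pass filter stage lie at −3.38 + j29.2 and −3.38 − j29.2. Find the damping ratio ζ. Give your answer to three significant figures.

ζ ≈ 0.115

The poles are at −σ ± jω_d with σ = 3.38 and ω_d = 29.2, so ω_n = √(σ²+ω_d²) = 29.4 rad/s and ζ = σ/ω_n = 0.115.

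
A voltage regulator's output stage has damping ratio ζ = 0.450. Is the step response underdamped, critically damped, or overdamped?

underdamped

Since ζ = 0.450 < 1, the system is underdamped.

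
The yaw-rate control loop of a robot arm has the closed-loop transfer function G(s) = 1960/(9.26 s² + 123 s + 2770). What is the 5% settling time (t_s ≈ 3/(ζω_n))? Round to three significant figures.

Dividing through by 9.26: denominator becomes s² + 13.28 s + 299.1.
So ω_n = √299.1 = 17.3 rad/s and ζ = 13.28/(2·17.3) = 0.384.
t_s ≈ 3/(ζω_n) = 0.452 s.

t_s ≈ 0.452 s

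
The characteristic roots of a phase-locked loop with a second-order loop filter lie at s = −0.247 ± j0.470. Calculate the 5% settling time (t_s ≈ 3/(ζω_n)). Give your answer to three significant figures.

t_s ≈ 12.1 s

For poles at −σ ± jω_d, ζω_n = σ = 0.247, so t_s ≈ 3/σ = 12.1 s.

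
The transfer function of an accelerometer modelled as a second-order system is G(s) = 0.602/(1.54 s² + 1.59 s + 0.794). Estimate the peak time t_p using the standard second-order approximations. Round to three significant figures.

Dividing through by 1.54: denominator becomes s² + 1.032 s + 0.5156.
So ω_n = √0.5156 = 0.718 rad/s and ζ = 1.032/(2·0.718) = 0.719.
ω_d = 0.718·√(1 − 0.719²) = 0.499 rad/s. t_p = π/ω_d = 6.29 s.

t_p ≈ 6.29 s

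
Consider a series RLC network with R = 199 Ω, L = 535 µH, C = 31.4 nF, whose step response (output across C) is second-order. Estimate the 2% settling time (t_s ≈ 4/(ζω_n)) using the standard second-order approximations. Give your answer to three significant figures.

t_s ≈ 0.0000215 s

For a series RLC circuit (capacitor voltage as output), ω_n = 1/√(LC) = 1/√(535 µH · 31.4 nF) = 244000 rad/s.
ζ = (R/2)·√(C/L) = (199/2)·√(31.4 nF/535 µH) = 0.762.
t_s ≈ 4/(ζω_n) = 0.0000215 s.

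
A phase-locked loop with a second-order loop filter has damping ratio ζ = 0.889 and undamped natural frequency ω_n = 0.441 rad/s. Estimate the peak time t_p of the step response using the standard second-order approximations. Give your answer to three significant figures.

The damped frequency is ω_d = ω_n√(1−ζ²) = 0.441·√(1−0.790) = 0.202 rad/s.
Peak time t_p = π/ω_d = π/0.202 = 15.6 s.

t_p ≈ 15.6 s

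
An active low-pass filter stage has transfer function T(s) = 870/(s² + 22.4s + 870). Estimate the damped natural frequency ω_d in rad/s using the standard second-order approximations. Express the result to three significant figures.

ω_d ≈ 27.3 rad/s

ω_n = √870 = 29.5 rad/s; ζ = 22.4/(2·29.5) = 0.380.
ω_d = 29.5·√(1 − 0.380²) = 27.3 rad/s.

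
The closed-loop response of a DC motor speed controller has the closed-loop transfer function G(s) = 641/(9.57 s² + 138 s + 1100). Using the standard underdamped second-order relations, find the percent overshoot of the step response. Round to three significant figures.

Dividing through by 9.57: denominator becomes s² + 14.42 s + 114.9.
So ω_n = √114.9 = 10.7 rad/s and ζ = 14.42/(2·10.7) = 0.673.
%OS = 100 e^{−πζ/√(1−ζ²)} with ζ = 0.673 gives 5.76%.

%OS ≈ 5.76%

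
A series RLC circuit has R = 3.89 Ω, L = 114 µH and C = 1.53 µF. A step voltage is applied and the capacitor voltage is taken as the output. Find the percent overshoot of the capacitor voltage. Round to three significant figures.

%OS ≈ 48.4%

For a series RLC circuit (capacitor voltage as output), ω_n = 1/√(LC) = 1/√(114 µH · 1.53 µF) = 75700 rad/s.
ζ = (R/2)·√(C/L) = (3.89/2)·√(1.53 µF/114 µH) = 0.225.
Overshoot: exp(−π·0.225/√(1−0.225²)) = 0.484, i.e. 48.4%.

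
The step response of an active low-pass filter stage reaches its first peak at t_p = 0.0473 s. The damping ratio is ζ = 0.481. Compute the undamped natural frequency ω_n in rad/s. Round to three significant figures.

ω_n ≈ 75.8 rad/s

Peak time t_p = π/ω_d, so ω_d = π/t_p = π/0.0473 = 66.4 rad/s.
ω_n = ω_d/√(1−ζ²) = 66.4/√0.769 = 75.8 rad/s.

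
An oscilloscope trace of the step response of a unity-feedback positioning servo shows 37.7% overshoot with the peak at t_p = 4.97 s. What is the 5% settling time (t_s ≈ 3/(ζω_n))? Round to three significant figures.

The overshoot fixes ζ = −ln(OS)/√(π²+ln²(OS)) = 0.297.
t_p = π/ω_d ⇒ ω_d = 0.632 rad/s; then ω_n = ω_d/√(1−ζ²) = 0.662 rad/s.
t_s ≈ 3/(ζω_n) = 3/(0.297·0.662) = 15.3 s.

t_s ≈ 15.3 s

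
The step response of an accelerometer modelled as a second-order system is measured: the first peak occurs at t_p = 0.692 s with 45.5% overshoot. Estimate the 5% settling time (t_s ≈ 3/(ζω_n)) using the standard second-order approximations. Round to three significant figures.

t_s ≈ 2.64 s

The overshoot fixes ζ = −ln(OS)/√(π²+ln²(OS)) = 0.243.
From t_p = π/ω_d, ω_d = π/0.692 = 4.54 rad/s, so ω_n = ω_d/√(1−ζ²) = 4.68 rad/s.
t_s ≈ 3/(ζω_n) = 3/(0.243·4.68) = 2.64 s.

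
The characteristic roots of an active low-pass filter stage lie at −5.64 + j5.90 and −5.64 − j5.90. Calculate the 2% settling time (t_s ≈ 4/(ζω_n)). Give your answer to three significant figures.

For poles at −σ ± jω_d, ζω_n = σ = 5.64, so t_s ≈ 4/σ = 0.709 s.

t_s ≈ 0.709 s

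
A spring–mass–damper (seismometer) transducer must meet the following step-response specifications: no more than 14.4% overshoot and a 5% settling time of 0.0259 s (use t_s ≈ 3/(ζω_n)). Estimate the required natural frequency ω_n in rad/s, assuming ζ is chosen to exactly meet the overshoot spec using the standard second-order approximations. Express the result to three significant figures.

ω_n ≈ 221 rad/s

Inverting the overshoot relation: ζ = |ln 0.144|/√(π² + ln²0.144) = 0.525.
From t_s ≈ 3/(ζω_n): ω_n = 3/(ζ·t_s) = 3/(0.525·0.0259) = 221 rad/s.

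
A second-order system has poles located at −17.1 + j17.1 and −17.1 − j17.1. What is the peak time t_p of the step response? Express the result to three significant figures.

t_p ≈ 0.184 s

t_p = π/ω_d with ω_d = 17.1 (the imaginary part), so t_p = 0.184 s.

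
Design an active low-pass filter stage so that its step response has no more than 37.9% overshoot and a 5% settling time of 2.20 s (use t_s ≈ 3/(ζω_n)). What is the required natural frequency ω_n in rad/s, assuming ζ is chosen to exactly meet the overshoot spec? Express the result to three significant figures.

ζ = −ln(OS)/√(π² + (ln OS)²). With OS = 0.379, ln OS = −0.9702 and ζ = 0.9702/3.288 = 0.295.
Then ω_n = 3/(ζ t_s) = 3/(0.295 × 2.20) = 4.62 rad/s.

ω_n ≈ 4.62 rad/s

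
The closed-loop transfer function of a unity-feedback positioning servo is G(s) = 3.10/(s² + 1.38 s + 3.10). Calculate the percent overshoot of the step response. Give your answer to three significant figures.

%OS ≈ 26.2%

ω_n = √3.10 = 1.76 rad/s; ζ = 1.38/(2·1.76) = 0.392.
%OS = 100·exp(−πζ/√(1−ζ²)) = 26.2%.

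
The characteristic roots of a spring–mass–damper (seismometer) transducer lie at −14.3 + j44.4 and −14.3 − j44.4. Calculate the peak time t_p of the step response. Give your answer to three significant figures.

t_p = π/ω_d with ω_d = 44.4 (the imaginary part), so t_p = 0.0708 s.

t_p ≈ 0.0708 s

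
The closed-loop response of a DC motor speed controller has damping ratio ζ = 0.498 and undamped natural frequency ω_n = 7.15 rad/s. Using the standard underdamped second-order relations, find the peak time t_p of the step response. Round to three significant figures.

The damped frequency is ω_d = ω_n√(1−ζ²) = 7.15·√(1−0.248) = 6.20 rad/s.
Peak time t_p = π/ω_d = π/6.20 = 0.507 s.

t_p ≈ 0.507 s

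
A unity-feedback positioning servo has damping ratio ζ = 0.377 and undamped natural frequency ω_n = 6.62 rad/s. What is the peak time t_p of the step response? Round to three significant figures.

t_p ≈ 0.512 s

The damped frequency is ω_d = ω_n√(1−ζ²) = 6.62·√(1−0.142) = 6.13 rad/s.
Peak time t_p = π/ω_d = π/6.13 = 0.512 s.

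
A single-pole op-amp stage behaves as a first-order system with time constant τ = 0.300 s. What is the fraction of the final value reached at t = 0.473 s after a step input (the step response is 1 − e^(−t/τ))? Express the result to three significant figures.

y(t)/y_∞ = 1 − e^(−t/τ) = 1 − e^(−0.473/0.300) = 1 − e^(−1.58) = 0.793.

y/y_∞ ≈ 0.793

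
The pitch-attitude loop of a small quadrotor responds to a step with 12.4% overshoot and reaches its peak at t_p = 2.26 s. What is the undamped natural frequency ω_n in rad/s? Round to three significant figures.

ω_n ≈ 1.67 rad/s

ζ from %OS: ζ = |ln 0.124|/√(π²+ln²0.124) = 0.553.
t_p = π/ω_d ⇒ ω_d = 1.39 rad/s; then ω_n = ω_d/√(1−ζ²) = 1.67 rad/s.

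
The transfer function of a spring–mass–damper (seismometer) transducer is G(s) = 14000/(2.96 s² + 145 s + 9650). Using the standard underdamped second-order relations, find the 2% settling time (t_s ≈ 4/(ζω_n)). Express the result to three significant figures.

Dividing through by 2.96: denominator becomes s² + 48.99 s + 3260.
So ω_n = √3260 = 57.1 rad/s and ζ = 48.99/(2·57.1) = 0.429.
t_s ≈ 4/(ζω_n) = 0.163 s.

t_s ≈ 0.163 s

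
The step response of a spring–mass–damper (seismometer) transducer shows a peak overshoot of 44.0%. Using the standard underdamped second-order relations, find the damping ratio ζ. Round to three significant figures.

ζ ≈ 0.253

Inverting the overshoot relation: ζ = |ln 0.440|/√(π² + ln²0.440) = 0.253.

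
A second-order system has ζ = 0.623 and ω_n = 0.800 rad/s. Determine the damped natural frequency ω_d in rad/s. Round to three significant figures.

ω_d = ω_n√(1−ζ²) = 0.800·√0.612 = 0.626 rad/s.

ω_d ≈ 0.626 rad/s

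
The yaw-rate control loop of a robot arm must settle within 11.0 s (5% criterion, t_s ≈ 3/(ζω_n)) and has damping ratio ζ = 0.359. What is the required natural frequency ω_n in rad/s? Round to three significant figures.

Rearranging t_s ≈ 3/(ζω_n) gives ω_n = 3/(ζ·t_s) = 3/(0.359 × 11.0) = 0.760 rad/s.

ω_n ≈ 0.760 rad/s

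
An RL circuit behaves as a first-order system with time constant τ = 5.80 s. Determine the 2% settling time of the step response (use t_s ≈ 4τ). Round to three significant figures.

t_s ≈ 23.2 s

t_s ≈ 4τ = 23.2 s.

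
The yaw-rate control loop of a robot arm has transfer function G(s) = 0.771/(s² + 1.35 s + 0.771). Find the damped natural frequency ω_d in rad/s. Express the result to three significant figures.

ω_n = √0.771 = 0.878 rad/s; ζ = 1.35/(2·0.878) = 0.769.
The damped frequency ω_d = ω_n√(1−ζ²) = 0.562 rad/s.

ω_d ≈ 0.562 rad/s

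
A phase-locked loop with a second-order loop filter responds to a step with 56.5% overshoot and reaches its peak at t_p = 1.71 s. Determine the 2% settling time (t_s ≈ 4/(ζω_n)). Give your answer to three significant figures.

The overshoot fixes ζ = −ln(OS)/√(π²+ln²(OS)) = 0.179.
From t_p = π/ω_d, ω_d = π/1.71 = 1.84 rad/s, so ω_n = ω_d/√(1−ζ²) = 1.87 rad/s.
t_s ≈ 4/(ζω_n) = 4/(0.179·1.87) = 12.0 s.

t_s ≈ 12.0 s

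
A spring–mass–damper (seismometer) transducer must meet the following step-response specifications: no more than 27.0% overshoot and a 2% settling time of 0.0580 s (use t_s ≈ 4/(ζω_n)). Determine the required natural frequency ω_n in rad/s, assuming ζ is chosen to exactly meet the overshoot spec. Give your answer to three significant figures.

ζ = −ln(OS)/√(π² + (ln OS)²). With OS = 0.270, ln OS = −1.309 and ζ = 1.309/3.404 = 0.385.
Then ω_n = 4/(ζ t_s) = 4/(0.385 × 0.0580) = 179 rad/s.

ω_n ≈ 179 rad/s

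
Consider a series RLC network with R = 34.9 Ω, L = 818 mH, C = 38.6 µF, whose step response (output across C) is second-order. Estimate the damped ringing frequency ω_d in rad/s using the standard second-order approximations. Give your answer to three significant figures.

For a series RLC circuit (capacitor voltage as output), ω_n = 1/√(LC) = 1/√(818 mH · 38.6 µF) = 178 rad/s.
ζ = (R/2)·√(C/L) = (34.9/2)·√(38.6 µF/818 mH) = 0.120.
The damped frequency ω_d = ω_n√(1−ζ²) = 177 rad/s.

ω_d ≈ 177 rad/s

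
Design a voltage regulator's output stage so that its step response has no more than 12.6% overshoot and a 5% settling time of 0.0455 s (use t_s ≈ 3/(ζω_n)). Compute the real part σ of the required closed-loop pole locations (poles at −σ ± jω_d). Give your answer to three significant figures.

The settling-time spec alone fixes σ = ζω_n = 3/t_s = 3/0.0455 = 65.9.
(Overshoot then fixes ζ = 0.550 and hence ω_d = σ·√(1−ζ²)/ζ = 100 rad/s.)

σ ≈ 65.9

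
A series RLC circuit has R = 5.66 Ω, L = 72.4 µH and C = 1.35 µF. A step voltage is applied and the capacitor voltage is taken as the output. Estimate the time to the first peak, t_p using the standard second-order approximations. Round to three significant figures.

For a series RLC circuit (capacitor voltage as output), ω_n = 1/√(LC) = 1/√(72.4 µH · 1.35 µF) = 101000 rad/s.
ζ = (R/2)·√(C/L) = (5.66/2)·√(1.35 µF/72.4 µH) = 0.386.
The damped frequency ω_d = ω_n√(1−ζ²) = 93300 rad/s. t_p = π/ω_d = 0.0000337 s.

t_p ≈ 0.0000337 s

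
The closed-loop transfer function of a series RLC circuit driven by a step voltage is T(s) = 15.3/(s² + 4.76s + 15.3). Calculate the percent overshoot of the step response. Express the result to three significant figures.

%OS ≈ 8.99%

Matching coefficients with s² + 2ζω_n s + ω_n² gives ω_n² = 15.3 ⇒ ω_n = 3.91 rad/s, and ζ = 4.76/(2ω_n) = 0.608.
%OS = 100 e^{−πζ/√(1−ζ²)} with ζ = 0.608 gives 8.99%.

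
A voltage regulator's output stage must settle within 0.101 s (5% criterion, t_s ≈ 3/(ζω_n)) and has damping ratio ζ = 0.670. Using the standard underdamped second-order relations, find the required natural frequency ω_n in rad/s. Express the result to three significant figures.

Rearranging t_s ≈ 3/(ζω_n) gives ω_n = 3/(ζ·t_s) = 3/(0.670 × 0.101) = 44.3 rad/s.

ω_n ≈ 44.3 rad/s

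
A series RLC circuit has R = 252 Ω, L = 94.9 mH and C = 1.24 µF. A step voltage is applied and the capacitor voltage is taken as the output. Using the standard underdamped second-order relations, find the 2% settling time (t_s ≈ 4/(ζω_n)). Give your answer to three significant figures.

t_s ≈ 0.00301 s

For a series RLC circuit (capacitor voltage as output), ω_n = 1/√(LC) = 1/√(94.9 mH · 1.24 µF) = 2920 rad/s.
ζ = (R/2)·√(C/L) = (252/2)·√(1.24 µF/94.9 mH) = 0.455.
t_s ≈ 4/(ζω_n) = 0.00301 s.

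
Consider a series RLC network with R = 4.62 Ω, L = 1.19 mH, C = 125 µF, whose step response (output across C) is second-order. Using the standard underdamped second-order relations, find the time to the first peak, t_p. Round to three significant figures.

t_p ≈ 0.00183 s

For a series RLC circuit (capacitor voltage as output), ω_n = 1/√(LC) = 1/√(1.19 mH · 125 µF) = 2590 rad/s.
ζ = (R/2)·√(C/L) = (4.62/2)·√(125 µF/1.19 mH) = 0.749.
ω_d = 2590·√(1 − 0.749²) = 1720 rad/s. t_p = π/ω_d = 0.00183 s.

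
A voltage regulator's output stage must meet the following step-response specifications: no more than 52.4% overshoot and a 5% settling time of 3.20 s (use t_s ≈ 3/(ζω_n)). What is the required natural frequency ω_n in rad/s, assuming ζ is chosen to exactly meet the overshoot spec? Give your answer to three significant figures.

Inverting the overshoot relation: ζ = |ln 0.524|/√(π² + ln²0.524) = 0.201.
From t_s ≈ 3/(ζω_n): ω_n = 3/(ζ·t_s) = 3/(0.201·3.20) = 4.65 rad/s.

ω_n ≈ 4.65 rad/s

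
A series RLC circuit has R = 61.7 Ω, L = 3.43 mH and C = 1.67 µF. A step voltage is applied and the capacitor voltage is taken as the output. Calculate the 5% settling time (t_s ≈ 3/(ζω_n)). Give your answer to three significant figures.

For a series RLC circuit (capacitor voltage as output), ω_n = 1/√(LC) = 1/√(3.43 mH · 1.67 µF) = 13200 rad/s.
ζ = (R/2)·√(C/L) = (61.7/2)·√(1.67 µF/3.43 mH) = 0.681.
t_s ≈ 3/(ζω_n) = 0.000334 s.

t_s ≈ 0.000334 s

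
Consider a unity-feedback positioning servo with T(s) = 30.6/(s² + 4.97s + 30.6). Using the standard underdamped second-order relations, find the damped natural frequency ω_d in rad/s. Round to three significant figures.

Matching coefficients with s² + 2ζω_n s + ω_n² gives ω_n² = 30.6 ⇒ ω_n = 5.53 rad/s, and ζ = 4.97/(2ω_n) = 0.449.
ω_d = ω_n√(1−ζ²) = 4.94 rad/s.

ω_d ≈ 4.94 rad/s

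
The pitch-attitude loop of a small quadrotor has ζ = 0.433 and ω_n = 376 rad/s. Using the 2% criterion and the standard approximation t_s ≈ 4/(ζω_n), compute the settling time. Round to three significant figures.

t_s ≈ 4/(ζω_n) = 4/(0.433 × 376) = 0.0246 s.

t_s ≈ 0.0246 s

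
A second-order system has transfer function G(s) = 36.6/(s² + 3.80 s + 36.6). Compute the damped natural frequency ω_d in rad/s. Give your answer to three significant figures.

ω_n = √36.6 = 6.05 rad/s; ζ = 3.80/(2·6.05) = 0.314.
ω_d = ω_n√(1−ζ²) = 5.74 rad/s.

ω_d ≈ 5.74 rad/s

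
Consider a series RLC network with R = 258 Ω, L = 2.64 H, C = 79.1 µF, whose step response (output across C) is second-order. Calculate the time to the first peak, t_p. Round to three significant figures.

t_p ≈ 0.0641 s

For a series RLC circuit (capacitor voltage as output), ω_n = 1/√(LC) = 1/√(2.64 H · 79.1 µF) = 69.2 rad/s.
ζ = (R/2)·√(C/L) = (258/2)·√(79.1 µF/2.64 H) = 0.706.
ω_d = ω_n√(1−ζ²) = 49.0 rad/s. t_p = π/ω_d = 0.0641 s.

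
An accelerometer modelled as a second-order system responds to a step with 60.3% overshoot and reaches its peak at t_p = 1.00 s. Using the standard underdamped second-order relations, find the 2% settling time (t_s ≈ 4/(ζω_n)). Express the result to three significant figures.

t_s ≈ 7.91 s

ζ from %OS: ζ = |ln 0.603|/√(π²+ln²0.603) = 0.159.
t_p = π/ω_d ⇒ ω_d = 3.14 rad/s; then ω_n = ω_d/√(1−ζ²) = 3.18 rad/s.
t_s ≈ 4/(ζω_n) = 4/(0.159·3.18) = 7.91 s.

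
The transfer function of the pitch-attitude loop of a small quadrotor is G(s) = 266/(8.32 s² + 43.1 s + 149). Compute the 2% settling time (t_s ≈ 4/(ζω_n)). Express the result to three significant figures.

t_s ≈ 1.54 s

Dividing through by 8.32: denominator becomes s² + 5.180 s + 17.91.
So ω_n = √17.91 = 4.23 rad/s and ζ = 5.180/(2·4.23) = 0.612.
t_s ≈ 4/(ζω_n) = 1.54 s.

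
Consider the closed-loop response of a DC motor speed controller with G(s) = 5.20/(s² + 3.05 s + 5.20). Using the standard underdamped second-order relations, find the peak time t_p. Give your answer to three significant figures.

t_p ≈ 1.85 s

Comparing the denominator to s² + 2ζω_n s + ω_n²: ω_n = √5.20 = 2.28 rad/s, and 2ζω_n = 3.05 so ζ = 3.05/(2·2.28) = 0.669.
ω_d = 2.28·√(1 − 0.669²) = 1.70 rad/s. Then t_p = π/ω_d = 1.85 s.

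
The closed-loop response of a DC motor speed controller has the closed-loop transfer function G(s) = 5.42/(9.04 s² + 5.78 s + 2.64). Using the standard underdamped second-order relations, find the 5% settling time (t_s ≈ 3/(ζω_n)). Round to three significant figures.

t_s ≈ 9.38 s

Dividing through by 9.04: denominator becomes s² + 0.6394 s + 0.2920.
So ω_n = √0.2920 = 0.540 rad/s and ζ = 0.6394/(2·0.540) = 0.592.
t_s ≈ 3/(ζω_n) = 9.38 s.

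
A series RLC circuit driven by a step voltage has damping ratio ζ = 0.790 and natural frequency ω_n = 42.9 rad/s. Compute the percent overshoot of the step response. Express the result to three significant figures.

%OS ≈ 1.75%

For an underdamped second-order system, %OS = 100·exp(−πζ/√(1−ζ²)).
πζ/√(1−ζ²) = π·0.790/√(1−0.624) = 4.048, so %OS = 100·e^(−4.048) = 1.75%.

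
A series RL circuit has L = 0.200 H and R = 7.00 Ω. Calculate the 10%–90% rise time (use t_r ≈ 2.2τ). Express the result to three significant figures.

t_r ≈ 0.0629 s

τ = L/R = 0.200/7.00 = 0.0286 s.
t_r ≈ 2.2τ = 0.0629 s.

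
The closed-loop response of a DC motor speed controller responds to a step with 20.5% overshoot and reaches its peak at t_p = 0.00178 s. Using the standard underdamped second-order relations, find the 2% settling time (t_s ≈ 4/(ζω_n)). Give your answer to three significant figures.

t_s ≈ 0.00449 s

The overshoot fixes ζ = −ln(OS)/√(π²+ln²(OS)) = 0.450.
t_p = π/ω_d ⇒ ω_d = 1760 rad/s; then ω_n = ω_d/√(1−ζ²) = 1980 rad/s.
t_s ≈ 4/(ζω_n) = 4/(0.450·1980) = 0.00449 s.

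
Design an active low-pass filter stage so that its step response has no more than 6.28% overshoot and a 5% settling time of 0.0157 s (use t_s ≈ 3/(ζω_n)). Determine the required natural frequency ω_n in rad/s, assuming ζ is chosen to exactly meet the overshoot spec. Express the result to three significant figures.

ω_n ≈ 289 rad/s

From %OS = 100·exp(−πζ/√(1−ζ²)), invert to get ζ = −ln(OS)/√(π² + ln²(OS)) with OS = 0.0628.
−ln 0.0628 = 2.768, so ζ = 2.768/√(π² + 7.661) = 0.661.
From t_s ≈ 3/(ζω_n): ω_n = 3/(ζ·t_s) = 3/(0.661·0.0157) = 289 rad/s.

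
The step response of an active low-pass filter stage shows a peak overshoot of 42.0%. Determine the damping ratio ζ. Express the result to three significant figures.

ζ = −ln(OS)/√(π² + (ln OS)²). With OS = 0.420, ln OS = −0.8675 and ζ = 0.8675/3.259 = 0.266.

ζ ≈ 0.266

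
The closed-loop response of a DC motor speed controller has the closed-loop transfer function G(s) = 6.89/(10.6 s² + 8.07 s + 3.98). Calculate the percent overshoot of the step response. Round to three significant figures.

%OS ≈ 8.29%

Dividing through by 10.6: denominator becomes s² + 0.7613 s + 0.3755.
So ω_n = √0.3755 = 0.613 rad/s and ζ = 0.7613/(2·0.613) = 0.621.
%OS = 100·exp(−πζ/√(1−ζ²)) = 8.29%.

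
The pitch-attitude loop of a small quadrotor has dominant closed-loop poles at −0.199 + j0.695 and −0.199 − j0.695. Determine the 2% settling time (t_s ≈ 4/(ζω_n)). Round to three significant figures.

t_s ≈ 20.1 s

For poles at −σ ± jω_d, ζω_n = σ = 0.199, so t_s ≈ 4/σ = 20.1 s.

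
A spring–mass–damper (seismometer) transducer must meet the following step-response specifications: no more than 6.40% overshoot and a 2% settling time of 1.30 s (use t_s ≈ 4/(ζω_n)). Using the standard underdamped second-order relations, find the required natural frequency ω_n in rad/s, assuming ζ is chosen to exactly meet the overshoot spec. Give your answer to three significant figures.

From %OS = 100·exp(−πζ/√(1−ζ²)), invert to get ζ = −ln(OS)/√(π² + ln²(OS)) with OS = 0.0640.
−ln 0.0640 = 2.749, so ζ = 2.749/√(π² + 7.556) = 0.659.
From t_s ≈ 4/(ζω_n): ω_n = 4/(ζ·t_s) = 4/(0.659·1.30) = 4.67 rad/s.

ω_n ≈ 4.67 rad/s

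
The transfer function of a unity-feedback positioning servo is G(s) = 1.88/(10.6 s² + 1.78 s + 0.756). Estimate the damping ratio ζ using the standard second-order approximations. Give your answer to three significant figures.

Dividing through by 10.6: denominator becomes s² + 0.1679 s + 0.07132.
So ω_n = √0.07132 = 0.267 rad/s and ζ = 0.1679/(2·0.267) = 0.314.

ζ ≈ 0.314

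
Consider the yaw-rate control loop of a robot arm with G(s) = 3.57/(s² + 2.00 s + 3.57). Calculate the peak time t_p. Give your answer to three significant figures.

t_p ≈ 1.96 s

Comparing the denominator to s² + 2ζω_n s + ω_n²: ω_n = √3.57 = 1.89 rad/s, and 2ζω_n = 2.00 so ζ = 2.00/(2·1.89) = 0.529.
ω_d = 1.89·√(1 − 0.529²) = 1.60 rad/s. Then t_p = π/ω_d = 1.96 s.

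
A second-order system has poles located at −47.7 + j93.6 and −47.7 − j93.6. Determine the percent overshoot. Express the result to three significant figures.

%OS ≈ 20.2%

The poles are at −σ ± jω_d with σ = 47.7 and ω_d = 93.6, so ω_n = √(σ²+ω_d²) = 105 rad/s and ζ = σ/ω_n = 0.454.
%OS = 100 e^{−πζ/√(1−ζ²)} with ζ = 0.454 gives 20.2%.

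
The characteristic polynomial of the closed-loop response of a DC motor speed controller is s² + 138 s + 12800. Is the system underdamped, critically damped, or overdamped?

underdamped

a² − 4b = 138² − 4·12800 < 0 (complex roots); the system is underdamped.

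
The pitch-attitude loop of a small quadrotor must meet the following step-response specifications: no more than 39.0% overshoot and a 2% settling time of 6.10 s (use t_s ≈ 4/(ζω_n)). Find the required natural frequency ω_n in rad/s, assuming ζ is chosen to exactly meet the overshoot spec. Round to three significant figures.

ω_n ≈ 2.28 rad/s

From %OS = 100·exp(−πζ/√(1−ζ²)), invert to get ζ = −ln(OS)/√(π² + ln²(OS)) with OS = 0.390.
−ln 0.390 = 0.9416, so ζ = 0.9416/√(π² + 0.8866) = 0.287.
From t_s ≈ 4/(ζω_n): ω_n = 4/(ζ·t_s) = 4/(0.287·6.10) = 2.28 rad/s.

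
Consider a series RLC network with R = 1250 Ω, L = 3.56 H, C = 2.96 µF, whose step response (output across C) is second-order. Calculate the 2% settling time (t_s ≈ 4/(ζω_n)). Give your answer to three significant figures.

t_s ≈ 0.0228 s

For a series RLC circuit (capacitor voltage as output), ω_n = 1/√(LC) = 1/√(3.56 H · 2.96 µF) = 308 rad/s.
ζ = (R/2)·√(C/L) = (1250/2)·√(2.96 µF/3.56 H) = 0.570.
t_s ≈ 4/(ζω_n) = 0.0228 s.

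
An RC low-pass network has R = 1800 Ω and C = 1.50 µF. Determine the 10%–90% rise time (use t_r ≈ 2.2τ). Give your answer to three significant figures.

t_r ≈ 0.00594 s

τ = RC = 1800 × 1.50 µF = 0.00270 s.
t_r ≈ 2.2τ = 0.00594 s.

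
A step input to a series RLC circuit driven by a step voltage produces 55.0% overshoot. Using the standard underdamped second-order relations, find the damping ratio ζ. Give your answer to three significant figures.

ζ = −ln(OS)/√(π² + (ln OS)²). With OS = 0.550, ln OS = −0.5978 and ζ = 0.5978/3.198 = 0.187.

ζ ≈ 0.187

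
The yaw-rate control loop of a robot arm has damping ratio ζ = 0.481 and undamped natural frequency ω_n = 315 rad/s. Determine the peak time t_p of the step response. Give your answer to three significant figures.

t_p ≈ 0.0114 s

The damped frequency is ω_d = ω_n√(1−ζ²) = 315·√(1−0.231) = 276 rad/s.
Peak time t_p = π/ω_d = π/276 = 0.0114 s.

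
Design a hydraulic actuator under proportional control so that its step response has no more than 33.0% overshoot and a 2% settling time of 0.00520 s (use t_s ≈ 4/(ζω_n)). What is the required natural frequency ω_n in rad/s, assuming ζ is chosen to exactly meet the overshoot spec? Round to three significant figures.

ω_n ≈ 2310 rad/s

ζ = −ln(OS)/√(π² + (ln OS)²). With OS = 0.330, ln OS = −1.109 and ζ = 1.109/3.331 = 0.333.
Then ω_n = 4/(ζ t_s) = 4/(0.333 × 0.00520) = 2310 rad/s.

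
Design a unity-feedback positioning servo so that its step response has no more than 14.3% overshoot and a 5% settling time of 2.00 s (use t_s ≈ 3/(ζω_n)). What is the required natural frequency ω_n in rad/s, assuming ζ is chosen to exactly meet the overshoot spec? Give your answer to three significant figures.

ω_n ≈ 2.85 rad/s

From %OS = 100·exp(−πζ/√(1−ζ²)), invert to get ζ = −ln(OS)/√(π² + ln²(OS)) with OS = 0.143.
−ln 0.143 = 1.945, so ζ = 1.945/√(π² + 3.783) = 0.526.
Then ω_n = 3/(ζ t_s) = 3/(0.526 × 2.00) = 2.85 rad/s.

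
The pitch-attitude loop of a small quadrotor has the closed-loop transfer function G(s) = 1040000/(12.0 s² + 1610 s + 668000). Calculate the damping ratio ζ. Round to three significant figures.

ζ ≈ 0.284

Dividing through by 12.0: denominator becomes s² + 134.2 s + 55670.
So ω_n = √55670 = 236 rad/s and ζ = 134.2/(2·236) = 0.284.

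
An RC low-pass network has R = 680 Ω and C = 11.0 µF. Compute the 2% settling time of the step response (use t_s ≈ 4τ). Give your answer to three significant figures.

t_s ≈ 0.0299 s

τ = RC = 680 × 11.0 µF = 0.00748 s.
t_s ≈ 4τ = 0.0299 s.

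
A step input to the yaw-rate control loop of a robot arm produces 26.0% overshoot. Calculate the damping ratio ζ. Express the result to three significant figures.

ζ = −ln(OS)/√(π² + (ln OS)²). With OS = 0.260, ln OS = −1.347 and ζ = 1.347/3.418 = 0.394.

ζ ≈ 0.394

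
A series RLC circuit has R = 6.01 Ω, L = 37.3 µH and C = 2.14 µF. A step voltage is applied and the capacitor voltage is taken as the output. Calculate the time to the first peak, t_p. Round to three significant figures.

For a series RLC circuit (capacitor voltage as output), ω_n = 1/√(LC) = 1/√(37.3 µH · 2.14 µF) = 112000 rad/s.
ζ = (R/2)·√(C/L) = (6.01/2)·√(2.14 µF/37.3 µH) = 0.720.
ω_d = 112000·√(1 − 0.720²) = 77700 rad/s. t_p = π/ω_d = 0.0000404 s.

t_p ≈ 0.0000404 s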